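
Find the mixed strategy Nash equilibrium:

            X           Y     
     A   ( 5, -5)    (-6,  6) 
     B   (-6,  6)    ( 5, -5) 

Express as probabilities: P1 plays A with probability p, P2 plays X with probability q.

p = 0.5, q = 0.5

Work:
Find probabilities that make opponent indifferent:
P2 chooses q to make P1 indifferent between A and B
P1 chooses p to make P2 indifferent between X and Y
Mixed NE: P1 plays (A: 0.5, B: 0.5), P2 plays (X: 0.5, Y: 0.5)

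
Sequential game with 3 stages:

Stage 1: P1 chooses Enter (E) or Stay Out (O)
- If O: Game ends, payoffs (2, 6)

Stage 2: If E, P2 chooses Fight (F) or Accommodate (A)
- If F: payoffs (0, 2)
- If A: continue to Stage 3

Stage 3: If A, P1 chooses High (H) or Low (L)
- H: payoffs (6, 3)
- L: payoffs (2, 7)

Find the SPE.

SPE: (E, A, H); Outcome (6, 3)

Work:
Stage 3: P1 chooses H (6 vs 2)
Stage 2: P2: F->2, A->3 (anticipating H). Choose A
Stage 1: P1: O->2, E->6 (anticipating A, H). Choose E
SPE path: E -> A -> H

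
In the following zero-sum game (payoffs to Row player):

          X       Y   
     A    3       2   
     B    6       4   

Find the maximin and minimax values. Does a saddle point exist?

Maximin = 4, Minimax = 4, Saddle: True

Work:
Row minimums: [2, 4] → maximin = 4
Column maximums: [6, 4] → minimax = 4
Saddle point exists! Game value = 4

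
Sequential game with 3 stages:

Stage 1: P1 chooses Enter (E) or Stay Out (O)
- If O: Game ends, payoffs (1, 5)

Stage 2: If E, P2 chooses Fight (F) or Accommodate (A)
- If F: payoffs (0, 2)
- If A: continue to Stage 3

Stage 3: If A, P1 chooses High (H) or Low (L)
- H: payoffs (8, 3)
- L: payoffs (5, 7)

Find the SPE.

SPE: (E, A, H); Outcome (8, 3)

Work:
Stage 3: P1 chooses H (8 vs 5)
Stage 2: P2: F->2, A->3 (anticipating H). Choose A
Stage 1: P1: O->1, E->8 (anticipating A, H). Choose E
SPE path: E -> A -> H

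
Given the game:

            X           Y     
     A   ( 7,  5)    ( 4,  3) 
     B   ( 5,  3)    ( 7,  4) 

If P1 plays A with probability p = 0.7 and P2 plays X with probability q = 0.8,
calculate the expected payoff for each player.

E[P1] = 6.1, E[P2] = 4.18

Work:
E[P1] = p·q·π₁(A,X) + p·(1-q)·π₁(A,Y) + (1-p)·q·π₁(B,X) + (1-p)·(1-q)·π₁(B,Y)
= 0.7·0.8·7 + 0.7·0.2·4 + 0.3·0.8·5 + 0.3·0.2·7
= 6.1

E[P2] = 4.18 (similar calculation)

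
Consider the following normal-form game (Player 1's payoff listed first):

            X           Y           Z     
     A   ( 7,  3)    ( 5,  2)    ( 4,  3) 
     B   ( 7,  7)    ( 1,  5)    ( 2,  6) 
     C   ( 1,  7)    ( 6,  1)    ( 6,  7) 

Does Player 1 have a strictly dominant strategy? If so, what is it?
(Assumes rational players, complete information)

No strictly dominant strategy exists for Player 1

Work:
A strategy strictly dominates another if it gives a strictly higher payoff against every opponent action. Compare each pair of P1's strategies column-by-column:
  A vs B: [7 vs 7, 5 vs 1, 4 vs 2] → A does not strictly dominate B (column X: 7 ≤ 7)
  A vs C: [7 vs 1, 5 vs 6, 4 vs 6] → A does not strictly dominate C (column Y: 5 ≤ 6)
  B vs A: [7 vs 7, 1 vs 5, 2 vs 4] → B does not strictly dominate A (column X: 7 ≤ 7)
  B vs C: [7 vs 1, 1 vs 6, 2 vs 6] → B does not strictly dominate C (column Y: 1 ≤ 6)
  C vs A: [1 vs 7, 6 vs 5, 6 vs 4] → C does not strictly dominate A (column X: 1 ≤ 7)
  C vs B: [1 vs 7, 6 vs 1, 6 vs 2] → C does not strictly dominate B (column X: 1 ≤ 7)
No single strategy strictly dominates all others → no strictly dominant strategy.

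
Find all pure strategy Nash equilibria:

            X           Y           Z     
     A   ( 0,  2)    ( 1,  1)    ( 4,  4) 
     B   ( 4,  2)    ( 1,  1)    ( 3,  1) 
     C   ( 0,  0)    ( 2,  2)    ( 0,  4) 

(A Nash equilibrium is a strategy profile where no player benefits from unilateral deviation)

Nash equilibrium: (A, Z), (B, X)

Work:
Best responses:
  P1 vs X: payoffs [0, 4, 0] → best response B (payoff 4)
  P1 vs Y: payoffs [1, 1, 2] → best response C (payoff 2)
  P1 vs Z: payoffs [4, 3, 0] → best response A (payoff 4)
  P2 vs A: payoffs [2, 1, 4] → best response Z (payoff 4)
  P2 vs B: payoffs [2, 1, 1] → best response X (payoff 2)
  P2 vs C: payoffs [0, 2, 4] → best response Z (payoff 4)
Mutual best responses: (A,Z), (B,X) → Nash equilibria.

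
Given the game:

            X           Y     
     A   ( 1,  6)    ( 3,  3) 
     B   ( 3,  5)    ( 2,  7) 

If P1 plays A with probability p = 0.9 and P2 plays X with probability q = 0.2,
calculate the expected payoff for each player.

E[P1] = 2.56, E[P2] = 3.9

Work:
E[P1] = p·q·π₁(A,X) + p·(1-q)·π₁(A,Y) + (1-p)·q·π₁(B,X) + (1-p)·(1-q)·π₁(B,Y)
= 0.9·0.2·1 + 0.9·0.8·3 + 0.1·0.2·3 + 0.1·0.8·2
= 2.56

E[P2] = 3.9 (similar calculation)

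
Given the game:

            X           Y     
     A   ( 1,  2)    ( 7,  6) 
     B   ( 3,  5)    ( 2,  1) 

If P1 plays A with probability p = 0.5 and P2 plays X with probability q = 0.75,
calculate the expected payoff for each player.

E[P1] = 2.625, E[P2] = 3.5

Work:
E[P1] = p·q·π₁(A,X) + p·(1-q)·π₁(A,Y) + (1-p)·q·π₁(B,X) + (1-p)·(1-q)·π₁(B,Y)
= 0.5·0.75·1 + 0.5·0.25·7 + 0.5·0.75·3 + 0.5·0.25·2
= 2.625

E[P2] = 3.5 (similar calculation)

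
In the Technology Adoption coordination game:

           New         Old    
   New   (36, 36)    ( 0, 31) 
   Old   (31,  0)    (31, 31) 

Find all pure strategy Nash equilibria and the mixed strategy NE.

Pure NE: (New, New) and (Old, Old); Mixed NE: p = 0.8611, q = 0.8611

Work:
Check pure NE:
(New, New): (36, 36) - no unilateral deviation beneficial
(Old, Old): (31, 31) - no unilateral deviation beneficial
Mixed NE: P1 plays New with p = 0.8611, P2 plays New with q = 0.8611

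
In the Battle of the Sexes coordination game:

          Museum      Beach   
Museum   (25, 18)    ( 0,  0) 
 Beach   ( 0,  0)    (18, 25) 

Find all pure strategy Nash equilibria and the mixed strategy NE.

Pure NE: (Museum, Museum) and (Beach, Beach); Mixed NE: p = 0.5814, q = 0.4186

Work:
Check pure NE:
(Museum, Museum): (25, 18) - no unilateral deviation beneficial
(Beach, Beach): (18, 25) - no unilateral deviation beneficial
Mixed NE: P1 plays Museum with p = 0.5814, P2 plays Museum with q = 0.4186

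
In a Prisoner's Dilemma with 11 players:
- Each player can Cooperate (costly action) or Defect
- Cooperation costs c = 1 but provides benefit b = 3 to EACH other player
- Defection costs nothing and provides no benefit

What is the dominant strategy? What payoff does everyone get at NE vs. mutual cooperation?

Dominant: Defect; NE payoff = 0; Coop payoff = 29

Work:
Defect dominates (saves cost c = 1, benefit to others is external)
NE: All defect → everyone gets 0
If all cooperate: each receives (10)×3 - 1 = 29
Social dilemma: 29 > 0 but NE gives 0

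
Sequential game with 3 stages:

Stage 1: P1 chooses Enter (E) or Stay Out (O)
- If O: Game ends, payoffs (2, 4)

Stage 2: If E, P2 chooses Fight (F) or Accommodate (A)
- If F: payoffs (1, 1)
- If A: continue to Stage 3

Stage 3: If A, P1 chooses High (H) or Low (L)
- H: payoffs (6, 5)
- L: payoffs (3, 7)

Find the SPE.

SPE: (E, A, H); Outcome (6, 5)

Work:
Stage 3: P1 chooses H (6 vs 3)
Stage 2: P2: F->1, A->5 (anticipating H). Choose A
Stage 1: P1: O->2, E->6 (anticipating A, H). Choose E
SPE path: E -> A -> H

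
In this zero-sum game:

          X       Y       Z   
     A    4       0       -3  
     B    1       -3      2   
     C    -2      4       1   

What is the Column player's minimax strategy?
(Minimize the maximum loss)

Column should play Z, value = 2

Work:
Column player minimizes Row's maximum payoff:
Column X: max payoff to Row = 4
Column Y: max payoff to Row = 4
Column Z: max payoff to Row = 2
Minimum is 2, achieved by column Z.
Minimax strategy: Z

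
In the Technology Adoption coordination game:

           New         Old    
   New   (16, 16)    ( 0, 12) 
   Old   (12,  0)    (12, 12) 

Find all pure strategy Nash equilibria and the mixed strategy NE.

Pure NE: (New, New) and (Old, Old); Mixed NE: p = 0.75, q = 0.75

Work:
Check pure NE:
(New, New): (16, 16) - no unilateral deviation beneficial
(Old, Old): (12, 12) - no unilateral deviation beneficial
Mixed NE: P1 plays New with p = 0.75, P2 plays New with q = 0.75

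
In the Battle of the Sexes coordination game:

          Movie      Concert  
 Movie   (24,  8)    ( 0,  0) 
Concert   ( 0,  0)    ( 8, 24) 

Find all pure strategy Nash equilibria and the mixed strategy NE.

Pure NE: (Movie, Movie) and (Concert, Concert); Mixed NE: p = 0.75, q = 0.25

Work:
Check pure NE:
(Movie, Movie): (24, 8) - no unilateral deviation beneficial
(Concert, Concert): (8, 24) - no unilateral deviation beneficial
Mixed NE: P1 plays Movie with p = 0.75, P2 plays Movie with q = 0.25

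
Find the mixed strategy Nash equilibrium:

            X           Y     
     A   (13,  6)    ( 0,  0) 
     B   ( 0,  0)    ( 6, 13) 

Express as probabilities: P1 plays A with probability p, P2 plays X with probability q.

p = 0.6842, q = 0.3158

Work:
Find probabilities that make opponent indifferent:
P2 chooses q to make P1 indifferent between A and B
P1 chooses p to make P2 indifferent between X and Y
Mixed NE: P1 plays (A: 0.6842, B: 0.3158), P2 plays (X: 0.3158, Y: 0.6842)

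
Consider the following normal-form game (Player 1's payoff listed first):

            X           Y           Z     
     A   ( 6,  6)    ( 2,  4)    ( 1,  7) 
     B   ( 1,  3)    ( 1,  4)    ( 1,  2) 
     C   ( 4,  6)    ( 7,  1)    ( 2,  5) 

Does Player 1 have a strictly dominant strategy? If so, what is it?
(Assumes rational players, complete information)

No strictly dominant strategy exists for Player 1

Work:
A strategy strictly dominates another if it gives a strictly higher payoff against every opponent action. Compare each pair of P1's strategies column-by-column:
  A vs B: [6 vs 1, 2 vs 1, 1 vs 1] → A does not strictly dominate B (column Z: 1 ≤ 1)
  A vs C: [6 vs 4, 2 vs 7, 1 vs 2] → A does not strictly dominate C (column Y: 2 ≤ 7)
  B vs A: [1 vs 6, 1 vs 2, 1 vs 1] → B does not strictly dominate A (column X: 1 ≤ 6)
  B vs C: [1 vs 4, 1 vs 7, 1 vs 2] → B does not strictly dominate C (column X: 1 ≤ 4)
  C vs A: [4 vs 6, 7 vs 2, 2 vs 1] → C does not strictly dominate A (column X: 4 ≤ 6)
  C vs B: [4 vs 1, 7 vs 1, 2 vs 1] → C strictly dominates B
No single strategy strictly dominates all others → no strictly dominant strategy.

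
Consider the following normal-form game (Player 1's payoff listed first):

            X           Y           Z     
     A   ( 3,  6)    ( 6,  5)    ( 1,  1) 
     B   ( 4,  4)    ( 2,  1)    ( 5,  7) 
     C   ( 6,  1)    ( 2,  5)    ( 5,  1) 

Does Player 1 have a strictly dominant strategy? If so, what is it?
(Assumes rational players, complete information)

No strictly dominant strategy exists for Player 1

Work:
A strategy strictly dominates another if it gives a strictly higher payoff against every opponent action. Compare each pair of P1's strategies column-by-column:
  A vs B: [3 vs 4, 6 vs 2, 1 vs 5] → A does not strictly dominate B (column X: 3 ≤ 4)
  A vs C: [3 vs 6, 6 vs 2, 1 vs 5] → A does not strictly dominate C (column X: 3 ≤ 6)
  B vs A: [4 vs 3, 2 vs 6, 5 vs 1] → B does not strictly dominate A (column Y: 2 ≤ 6)
  B vs C: [4 vs 6, 2 vs 2, 5 vs 5] → B does not strictly dominate C (column X: 4 ≤ 6)
  C vs A: [6 vs 3, 2 vs 6, 5 vs 1] → C does not strictly dominate A (column Y: 2 ≤ 6)
  C vs B: [6 vs 4, 2 vs 2, 5 vs 5] → C does not strictly dominate B (column Y: 2 ≤ 2)
No single strategy strictly dominates all others → no strictly dominant strategy.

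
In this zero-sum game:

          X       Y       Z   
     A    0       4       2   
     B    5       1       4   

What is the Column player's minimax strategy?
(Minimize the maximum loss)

Column should play Y or Z (all achieve the minimum), value = 4

Work:
Column player minimizes Row's maximum payoff:
Column X: max payoff to Row = 5
Column Y: max payoff to Row = 4
Column Z: max payoff to Row = 4
Minimum is 4, achieved by columns Y, Z (tied).
Each of Y or Z is a minimax strategy.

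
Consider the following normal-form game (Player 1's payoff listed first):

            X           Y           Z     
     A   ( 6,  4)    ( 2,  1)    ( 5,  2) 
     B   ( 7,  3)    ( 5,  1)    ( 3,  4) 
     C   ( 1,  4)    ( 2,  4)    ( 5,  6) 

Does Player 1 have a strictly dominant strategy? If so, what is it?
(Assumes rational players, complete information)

No strictly dominant strategy exists for Player 1

Work:
A strategy strictly dominates another if it gives a strictly higher payoff against every opponent action. Compare each pair of P1's strategies column-by-column:
  A vs B: [6 vs 7, 2 vs 5, 5 vs 3] → A does not strictly dominate B (column X: 6 ≤ 7)
  A vs C: [6 vs 1, 2 vs 2, 5 vs 5] → A does not strictly dominate C (column Y: 2 ≤ 2)
  B vs A: [7 vs 6, 5 vs 2, 3 vs 5] → B does not strictly dominate A (column Z: 3 ≤ 5)
  B vs C: [7 vs 1, 5 vs 2, 3 vs 5] → B does not strictly dominate C (column Z: 3 ≤ 5)
  C vs A: [1 vs 6, 2 vs 2, 5 vs 5] → C does not strictly dominate A (column X: 1 ≤ 6)
  C vs B: [1 vs 7, 2 vs 5, 5 vs 3] → C does not strictly dominate B (column X: 1 ≤ 7)
No single strategy strictly dominates all others → no strictly dominant strategy.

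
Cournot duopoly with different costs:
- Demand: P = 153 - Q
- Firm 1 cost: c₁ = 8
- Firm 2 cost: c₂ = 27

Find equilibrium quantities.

q₁* = 54.67, q₂* = 35.67

Work:
Reaction: q₁ = (153 - 8 - q₂)/2
Reaction: q₂ = (153 - 27 - q₁)/2
Solve simultaneously:
q₁* = (153 - 2×8 + 27)/3 = 54.67
q₂* = (153 - 2×27 + 8)/3 = 35.67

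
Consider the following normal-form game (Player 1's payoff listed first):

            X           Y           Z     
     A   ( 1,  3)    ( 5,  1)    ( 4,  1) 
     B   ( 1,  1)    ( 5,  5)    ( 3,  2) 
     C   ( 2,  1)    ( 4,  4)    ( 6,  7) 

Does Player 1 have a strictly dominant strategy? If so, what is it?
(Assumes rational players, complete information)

No strictly dominant strategy exists for Player 1

Work:
A strategy strictly dominates another if it gives a strictly higher payoff against every opponent action. Compare each pair of P1's strategies column-by-column:
  A vs B: [1 vs 1, 5 vs 5, 4 vs 3] → A does not strictly dominate B (column X: 1 ≤ 1)
  A vs C: [1 vs 2, 5 vs 4, 4 vs 6] → A does not strictly dominate C (column X: 1 ≤ 2)
  B vs A: [1 vs 1, 5 vs 5, 3 vs 4] → B does not strictly dominate A (column X: 1 ≤ 1)
  B vs C: [1 vs 2, 5 vs 4, 3 vs 6] → B does not strictly dominate C (column X: 1 ≤ 2)
  C vs A: [2 vs 1, 4 vs 5, 6 vs 4] → C does not strictly dominate A (column Y: 4 ≤ 5)
  C vs B: [2 vs 1, 4 vs 5, 6 vs 3] → C does not strictly dominate B (column Y: 4 ≤ 5)
No single strategy strictly dominates all others → no strictly dominant strategy.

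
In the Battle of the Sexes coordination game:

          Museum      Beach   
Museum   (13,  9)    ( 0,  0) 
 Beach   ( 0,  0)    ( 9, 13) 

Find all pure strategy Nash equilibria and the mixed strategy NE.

Pure NE: (Museum, Museum) and (Beach, Beach); Mixed NE: p = 0.5909, q = 0.4091

Work:
Check pure NE:
(Museum, Museum): (13, 9) - no unilateral deviation beneficial
(Beach, Beach): (9, 13) - no unilateral deviation beneficial
Mixed NE: P1 plays Museum with p = 0.5909, P2 plays Museum with q = 0.4091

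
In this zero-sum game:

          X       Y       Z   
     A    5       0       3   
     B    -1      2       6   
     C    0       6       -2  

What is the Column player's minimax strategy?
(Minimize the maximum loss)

Column should play X, value = 5

Work:
Column player minimizes Row's maximum payoff:
Column X: max payoff to Row = 5
Column Y: max payoff to Row = 6
Column Z: max payoff to Row = 6
Minimum is 5, achieved by column X.
Minimax strategy: X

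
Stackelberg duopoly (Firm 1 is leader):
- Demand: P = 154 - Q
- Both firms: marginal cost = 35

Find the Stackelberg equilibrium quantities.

q₁* (leader) = 59.5, q₂* (follower) = 29.75

Work:
Follower's reaction: q₂ = (a - c - q₁)/2
Leader substitutes: π₁ = q₁·(a - q₁ - (a-c-q₁)/2 - c)
FOC: q₁* = (154 - 35)/2 = 59.50
Then: q₂* = (154 - 35 - 59.5)/2 = 29.75
Leader has first-mover advantage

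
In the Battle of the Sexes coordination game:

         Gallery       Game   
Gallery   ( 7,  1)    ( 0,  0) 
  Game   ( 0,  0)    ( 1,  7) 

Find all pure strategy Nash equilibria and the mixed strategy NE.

Pure NE: (Gallery, Gallery) and (Game, Game); Mixed NE: p = 0.875, q = 0.125

Work:
Check pure NE:
(Gallery, Gallery): (7, 1) - no unilateral deviation beneficial
(Game, Game): (1, 7) - no unilateral deviation beneficial
Mixed NE: P1 plays Gallery with p = 0.875, P2 plays Gallery with q = 0.125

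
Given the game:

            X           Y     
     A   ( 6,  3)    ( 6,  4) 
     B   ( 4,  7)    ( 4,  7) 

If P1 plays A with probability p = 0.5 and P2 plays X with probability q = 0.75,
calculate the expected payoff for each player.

E[P1] = 5.0, E[P2] = 5.125

Work:
E[P1] = p·q·π₁(A,X) + p·(1-q)·π₁(A,Y) + (1-p)·q·π₁(B,X) + (1-p)·(1-q)·π₁(B,Y)
= 0.5·0.75·6 + 0.5·0.25·6 + 0.5·0.75·4 + 0.5·0.25·4
= 5.0

E[P2] = 5.125 (similar calculation)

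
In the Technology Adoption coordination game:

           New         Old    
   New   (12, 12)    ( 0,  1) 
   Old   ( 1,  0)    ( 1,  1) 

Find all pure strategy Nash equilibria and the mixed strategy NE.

Pure NE: (New, New) and (Old, Old); Mixed NE: p = 0.0833, q = 0.0833

Work:
Check pure NE:
(New, New): (12, 12) - no unilateral deviation beneficial
(Old, Old): (1, 1) - no unilateral deviation beneficial
Mixed NE: P1 plays New with p = 0.0833, P2 plays New with q = 0.0833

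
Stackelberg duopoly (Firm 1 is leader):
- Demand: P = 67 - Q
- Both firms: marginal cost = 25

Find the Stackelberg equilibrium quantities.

q₁* (leader) = 21.0, q₂* (follower) = 10.5

Work:
Follower's reaction: q₂ = (a - c - q₁)/2
Leader substitutes: π₁ = q₁·(a - q₁ - (a-c-q₁)/2 - c)
FOC: q₁* = (67 - 25)/2 = 21.00
Then: q₂* = (67 - 25 - 21.0)/2 = 10.50
Leader has first-mover advantage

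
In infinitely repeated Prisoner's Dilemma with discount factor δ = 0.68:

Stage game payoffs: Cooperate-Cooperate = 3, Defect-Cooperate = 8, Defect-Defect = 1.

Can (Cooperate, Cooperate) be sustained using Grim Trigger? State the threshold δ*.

δ* = 0.7143; since δ = 0.68 < 0.7143, cooperation cannot be sustained

Work:
For Grim Trigger:
Cooperate forever: 3/(1-δ)
Defect then punished: 8 + 1·δ/(1-δ)
Need: 3/(1-δ) ≥ 8 + 1·δ/(1-δ)
Solving: δ ≥ (T-R)/(T-P) = (8-3)/(8-1) = 0.7143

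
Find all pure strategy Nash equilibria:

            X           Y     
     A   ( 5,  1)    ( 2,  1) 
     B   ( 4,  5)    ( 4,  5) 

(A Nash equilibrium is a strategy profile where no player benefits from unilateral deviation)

Nash equilibrium: (A, X), (B, Y)

Work:
Best responses:
  P1 vs X: payoffs [5, 4] → best response A (payoff 5)
  P1 vs Y: payoffs [2, 4] → best response B (payoff 4)
  P2 vs A: payoffs [1, 1] → best response X/Y (payoff 1)
  P2 vs B: payoffs [5, 5] → best response X/Y (payoff 5)
Mutual best responses: (A,X), (B,Y) → Nash equilibria.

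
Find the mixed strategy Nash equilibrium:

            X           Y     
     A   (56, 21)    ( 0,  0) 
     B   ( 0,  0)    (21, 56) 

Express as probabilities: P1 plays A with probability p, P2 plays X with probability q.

p = 0.7273, q = 0.2727

Work:
Find probabilities that make opponent indifferent:
P2 chooses q to make P1 indifferent between A and B
P1 chooses p to make P2 indifferent between X and Y
Mixed NE: P1 plays (A: 0.7273, B: 0.2727), P2 plays (X: 0.2727, Y: 0.7273)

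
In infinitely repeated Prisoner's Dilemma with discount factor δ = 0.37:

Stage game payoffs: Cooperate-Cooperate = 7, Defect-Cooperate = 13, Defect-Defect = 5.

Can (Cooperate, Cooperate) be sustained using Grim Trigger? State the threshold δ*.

δ* = 0.75; since δ = 0.37 < 0.75, cooperation cannot be sustained

Work:
For Grim Trigger:
Cooperate forever: 7/(1-δ)
Defect then punished: 13 + 5·δ/(1-δ)
Need: 7/(1-δ) ≥ 13 + 5·δ/(1-δ)
Solving: δ ≥ (T-R)/(T-P) = (13-7)/(13-5) = 0.75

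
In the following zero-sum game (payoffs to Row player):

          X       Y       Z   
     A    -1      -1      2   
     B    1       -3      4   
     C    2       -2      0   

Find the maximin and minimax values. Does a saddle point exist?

Maximin = -1, Minimax = -1, Saddle: True

Work:
Row minimums: [-1, -3, -2] → maximin = -1
Column maximums: [2, -1, 4] → minimax = -1
Saddle point exists! Game value = -1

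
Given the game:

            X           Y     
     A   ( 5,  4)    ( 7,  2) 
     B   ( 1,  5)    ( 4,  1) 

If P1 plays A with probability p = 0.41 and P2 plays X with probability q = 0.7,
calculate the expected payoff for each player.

E[P1] = 3.417, E[P2] = 3.636

Work:
E[P1] = p·q·π₁(A,X) + p·(1-q)·π₁(A,Y) + (1-p)·q·π₁(B,X) + (1-p)·(1-q)·π₁(B,Y)
= 0.41·0.7·5 + 0.41·0.3·7 + 0.59·0.7·1 + 0.59·0.3·4
= 3.417

E[P2] = 3.636 (similar calculation)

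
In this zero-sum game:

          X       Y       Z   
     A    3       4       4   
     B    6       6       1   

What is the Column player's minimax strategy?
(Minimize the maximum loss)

Column should play Z, value = 4

Work:
Column player minimizes Row's maximum payoff:
Column X: max payoff to Row = 6
Column Y: max payoff to Row = 6
Column Z: max payoff to Row = 4
Minimum is 4, achieved by column Z.
Minimax strategy: Z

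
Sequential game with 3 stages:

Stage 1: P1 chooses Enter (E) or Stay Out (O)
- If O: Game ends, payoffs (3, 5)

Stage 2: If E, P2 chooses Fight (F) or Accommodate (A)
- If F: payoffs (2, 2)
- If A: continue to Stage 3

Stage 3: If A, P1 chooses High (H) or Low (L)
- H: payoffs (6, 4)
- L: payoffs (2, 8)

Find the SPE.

SPE: (E, A, H); Outcome (6, 4)

Work:
Stage 3: P1 chooses H (6 vs 2)
Stage 2: P2: F->2, A->4 (anticipating H). Choose A
Stage 1: P1: O->3, E->6 (anticipating A, H). Choose E
SPE path: E -> A -> H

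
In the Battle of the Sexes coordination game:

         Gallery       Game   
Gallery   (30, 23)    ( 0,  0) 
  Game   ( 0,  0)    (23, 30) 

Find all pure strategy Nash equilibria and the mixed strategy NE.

Pure NE: (Gallery, Gallery) and (Game, Game); Mixed NE: p = 0.566, q = 0.434

Work:
Check pure NE:
(Gallery, Gallery): (30, 23) - no unilateral deviation beneficial
(Game, Game): (23, 30) - no unilateral deviation beneficial
Mixed NE: P1 plays Gallery with p = 0.566, P2 plays Gallery with q = 0.434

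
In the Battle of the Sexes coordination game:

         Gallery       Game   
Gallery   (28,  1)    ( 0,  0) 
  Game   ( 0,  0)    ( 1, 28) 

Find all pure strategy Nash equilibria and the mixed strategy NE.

Pure NE: (Gallery, Gallery) and (Game, Game); Mixed NE: p = 0.9655, q = 0.0345

Work:
Check pure NE:
(Gallery, Gallery): (28, 1) - no unilateral deviation beneficial
(Game, Game): (1, 28) - no unilateral deviation beneficial
Mixed NE: P1 plays Gallery with p = 0.9655, P2 plays Gallery with q = 0.0345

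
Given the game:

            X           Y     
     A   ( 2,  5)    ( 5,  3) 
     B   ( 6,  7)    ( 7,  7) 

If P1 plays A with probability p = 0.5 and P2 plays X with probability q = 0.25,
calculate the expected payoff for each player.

E[P1] = 5.5, E[P2] = 5.25

Work:
E[P1] = p·q·π₁(A,X) + p·(1-q)·π₁(A,Y) + (1-p)·q·π₁(B,X) + (1-p)·(1-q)·π₁(B,Y)
= 0.5·0.25·2 + 0.5·0.75·5 + 0.5·0.25·6 + 0.5·0.75·7
= 5.5

E[P2] = 5.25 (similar calculation)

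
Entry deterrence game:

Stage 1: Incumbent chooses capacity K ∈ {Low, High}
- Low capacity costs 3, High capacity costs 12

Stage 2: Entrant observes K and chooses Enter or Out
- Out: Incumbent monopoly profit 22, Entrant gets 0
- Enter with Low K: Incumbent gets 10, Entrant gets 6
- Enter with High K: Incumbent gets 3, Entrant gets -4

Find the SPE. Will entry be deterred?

SPE: (High, Enter|Low, Out|High); Entry deterred. Incumbent net profit = 10

Work:
After Low K: Entrant enters (6 > 0)
After High K: Entrant stays out (-4 < 0)
Incumbent: Low → 10−3=7, High → 22−12=10
Incumbent chooses High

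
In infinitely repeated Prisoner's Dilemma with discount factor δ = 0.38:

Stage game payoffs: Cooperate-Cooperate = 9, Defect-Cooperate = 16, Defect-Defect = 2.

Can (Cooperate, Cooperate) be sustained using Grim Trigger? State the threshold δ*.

δ* = 0.5; since δ = 0.38 < 0.5, cooperation cannot be sustained

Work:
For Grim Trigger:
Cooperate forever: 9/(1-δ)
Defect then punished: 16 + 2·δ/(1-δ)
Need: 9/(1-δ) ≥ 16 + 2·δ/(1-δ)
Solving: δ ≥ (T-R)/(T-P) = (16-9)/(16-2) = 0.5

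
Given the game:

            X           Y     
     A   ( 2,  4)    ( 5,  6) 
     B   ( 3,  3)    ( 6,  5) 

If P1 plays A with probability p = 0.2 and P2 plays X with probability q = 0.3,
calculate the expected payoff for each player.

E[P1] = 4.9, E[P2] = 4.6

Work:
E[P1] = p·q·π₁(A,X) + p·(1-q)·π₁(A,Y) + (1-p)·q·π₁(B,X) + (1-p)·(1-q)·π₁(B,Y)
= 0.2·0.3·2 + 0.2·0.7·5 + 0.8·0.3·3 + 0.8·0.7·6
= 4.9

E[P2] = 4.6 (similar calculation)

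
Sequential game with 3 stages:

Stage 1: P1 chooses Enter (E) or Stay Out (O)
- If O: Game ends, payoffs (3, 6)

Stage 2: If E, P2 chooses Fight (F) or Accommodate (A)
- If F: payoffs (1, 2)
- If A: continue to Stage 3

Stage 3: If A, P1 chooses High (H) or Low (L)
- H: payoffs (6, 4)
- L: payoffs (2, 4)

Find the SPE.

SPE: (E, A, H); Outcome (6, 4)

Work:
Stage 3: P1 chooses H (6 vs 2)
Stage 2: P2: F->2, A->4 (anticipating H). Choose A
Stage 1: P1: O->3, E->6 (anticipating A, H). Choose E
SPE path: E -> A -> H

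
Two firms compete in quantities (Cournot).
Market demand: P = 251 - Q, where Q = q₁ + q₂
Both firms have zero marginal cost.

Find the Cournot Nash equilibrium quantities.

q₁* = q₂* = 83.67; P* = 83.67

Work:
Profit: π_i = P·q_i = (a - q_i - q_j)·q_i
FOC: ∂π_i/∂q_i = a - 2q_i - q_j = 0
Reaction function: q_i = (251 - q_j)/2
Symmetry: q* = 251/3 = 83.67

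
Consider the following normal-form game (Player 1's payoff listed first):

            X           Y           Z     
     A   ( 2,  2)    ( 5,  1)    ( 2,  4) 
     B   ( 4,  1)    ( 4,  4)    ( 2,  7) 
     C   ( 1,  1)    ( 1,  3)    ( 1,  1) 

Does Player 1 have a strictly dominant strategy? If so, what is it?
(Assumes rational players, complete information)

No strictly dominant strategy exists for Player 1

Work:
A strategy strictly dominates another if it gives a strictly higher payoff against every opponent action. Compare each pair of P1's strategies column-by-column:
  A vs B: [2 vs 4, 5 vs 4, 2 vs 2] → A does not strictly dominate B (column X: 2 ≤ 4)
  A vs C: [2 vs 1, 5 vs 1, 2 vs 1] → A strictly dominates C
  B vs A: [4 vs 2, 4 vs 5, 2 vs 2] → B does not strictly dominate A (column Y: 4 ≤ 5)
  B vs C: [4 vs 1, 4 vs 1, 2 vs 1] → B strictly dominates C
  C vs A: [1 vs 2, 1 vs 5, 1 vs 2] → C does not strictly dominate A (column X: 1 ≤ 2)
  C vs B: [1 vs 4, 1 vs 4, 1 vs 2] → C does not strictly dominate B (column X: 1 ≤ 4)
No single strategy strictly dominates all others → no strictly dominant strategy.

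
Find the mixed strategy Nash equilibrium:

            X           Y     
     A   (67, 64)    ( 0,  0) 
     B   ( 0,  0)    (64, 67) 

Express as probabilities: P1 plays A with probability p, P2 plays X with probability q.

p = 0.5115, q = 0.4885

Work:
Find probabilities that make opponent indifferent:
P2 chooses q to make P1 indifferent between A and B
P1 chooses p to make P2 indifferent between X and Y
Mixed NE: P1 plays (A: 0.5115, B: 0.4885), P2 plays (X: 0.4885, Y: 0.5115)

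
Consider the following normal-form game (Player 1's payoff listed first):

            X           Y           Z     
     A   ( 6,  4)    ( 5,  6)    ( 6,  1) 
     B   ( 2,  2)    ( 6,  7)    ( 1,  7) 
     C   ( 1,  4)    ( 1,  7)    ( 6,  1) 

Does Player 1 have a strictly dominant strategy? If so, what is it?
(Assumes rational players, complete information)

No strictly dominant strategy exists for Player 1

Work:
A strategy strictly dominates another if it gives a strictly higher payoff against every opponent action. Compare each pair of P1's strategies column-by-column:
  A vs B: [6 vs 2, 5 vs 6, 6 vs 1] → A does not strictly dominate B (column Y: 5 ≤ 6)
  A vs C: [6 vs 1, 5 vs 1, 6 vs 6] → A does not strictly dominate C (column Z: 6 ≤ 6)
  B vs A: [2 vs 6, 6 vs 5, 1 vs 6] → B does not strictly dominate A (column X: 2 ≤ 6)
  B vs C: [2 vs 1, 6 vs 1, 1 vs 6] → B does not strictly dominate C (column Z: 1 ≤ 6)
  C vs A: [1 vs 6, 1 vs 5, 6 vs 6] → C does not strictly dominate A (column X: 1 ≤ 6)
  C vs B: [1 vs 2, 1 vs 6, 6 vs 1] → C does not strictly dominate B (column X: 1 ≤ 2)
No single strategy strictly dominates all others → no strictly dominant strategy.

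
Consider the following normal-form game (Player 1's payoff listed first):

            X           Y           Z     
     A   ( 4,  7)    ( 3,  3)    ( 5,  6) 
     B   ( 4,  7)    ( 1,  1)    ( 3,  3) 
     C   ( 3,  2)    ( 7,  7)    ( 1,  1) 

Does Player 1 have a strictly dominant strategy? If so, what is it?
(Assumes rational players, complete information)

No strictly dominant strategy exists for Player 1

Work:
A strategy strictly dominates another if it gives a strictly higher payoff against every opponent action. Compare each pair of P1's strategies column-by-column:
  A vs B: [4 vs 4, 3 vs 1, 5 vs 3] → A does not strictly dominate B (column X: 4 ≤ 4)
  A vs C: [4 vs 3, 3 vs 7, 5 vs 1] → A does not strictly dominate C (column Y: 3 ≤ 7)
  B vs A: [4 vs 4, 1 vs 3, 3 vs 5] → B does not strictly dominate A (column X: 4 ≤ 4)
  B vs C: [4 vs 3, 1 vs 7, 3 vs 1] → B does not strictly dominate C (column Y: 1 ≤ 7)
  C vs A: [3 vs 4, 7 vs 3, 1 vs 5] → C does not strictly dominate A (column X: 3 ≤ 4)
  C vs B: [3 vs 4, 7 vs 1, 1 vs 3] → C does not strictly dominate B (column X: 3 ≤ 4)
No single strategy strictly dominates all others → no strictly dominant strategy.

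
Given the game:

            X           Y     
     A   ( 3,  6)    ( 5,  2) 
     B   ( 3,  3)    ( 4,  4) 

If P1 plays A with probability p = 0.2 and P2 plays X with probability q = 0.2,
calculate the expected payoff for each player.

E[P1] = 3.96, E[P2] = 3.6

Work:
E[P1] = p·q·π₁(A,X) + p·(1-q)·π₁(A,Y) + (1-p)·q·π₁(B,X) + (1-p)·(1-q)·π₁(B,Y)
= 0.2·0.2·3 + 0.2·0.8·5 + 0.8·0.2·3 + 0.8·0.8·4
= 3.96

E[P2] = 3.6 (similar calculation)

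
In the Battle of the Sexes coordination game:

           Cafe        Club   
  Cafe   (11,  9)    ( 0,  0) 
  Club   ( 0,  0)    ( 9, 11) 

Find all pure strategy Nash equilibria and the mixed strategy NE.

Pure NE: (Cafe, Cafe) and (Club, Club); Mixed NE: p = 0.55, q = 0.45

Work:
Check pure NE:
(Cafe, Cafe): (11, 9) - no unilateral deviation beneficial
(Club, Club): (9, 11) - no unilateral deviation beneficial
Mixed NE: P1 plays Cafe with p = 0.55, P2 plays Cafe with q = 0.45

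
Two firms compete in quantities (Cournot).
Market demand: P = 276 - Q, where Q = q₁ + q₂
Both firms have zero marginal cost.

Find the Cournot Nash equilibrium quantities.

q₁* = q₂* = 92.0; P* = 92.0

Work:
Profit: π_i = P·q_i = (a - q_i - q_j)·q_i
FOC: ∂π_i/∂q_i = a - 2q_i - q_j = 0
Reaction function: q_i = (276 - q_j)/2
Symmetry: q* = 276/3 = 92.0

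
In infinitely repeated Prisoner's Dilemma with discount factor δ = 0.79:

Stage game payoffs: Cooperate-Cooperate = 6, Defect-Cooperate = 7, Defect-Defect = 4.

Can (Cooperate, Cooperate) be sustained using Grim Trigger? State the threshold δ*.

δ* = 0.3333; since δ = 0.79 ≥ 0.3333, cooperation can be sustained

Work:
For Grim Trigger:
Cooperate forever: 6/(1-δ)
Defect then punished: 7 + 4·δ/(1-δ)
Need: 6/(1-δ) ≥ 7 + 4·δ/(1-δ)
Solving: δ ≥ (T-R)/(T-P) = (7-6)/(7-4) = 0.3333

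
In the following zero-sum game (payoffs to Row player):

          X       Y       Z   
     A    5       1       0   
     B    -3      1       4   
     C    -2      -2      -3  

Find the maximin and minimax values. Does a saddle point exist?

Maximin = 0, Minimax = 1, Saddle: False

Work:
Row minimums: [0, -3, -3] → maximin = 0
Column maximums: [5, 1, 4] → minimax = 1
No saddle point (maximin ≠ minimax). Mixed strategy needed.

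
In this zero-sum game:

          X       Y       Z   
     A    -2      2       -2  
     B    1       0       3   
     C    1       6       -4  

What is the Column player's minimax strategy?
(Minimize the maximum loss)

Column should play X, value = 1

Work:
Column player minimizes Row's maximum payoff:
Column X: max payoff to Row = 1
Column Y: max payoff to Row = 6
Column Z: max payoff to Row = 3
Minimum is 1, achieved by column X.
Minimax strategy: X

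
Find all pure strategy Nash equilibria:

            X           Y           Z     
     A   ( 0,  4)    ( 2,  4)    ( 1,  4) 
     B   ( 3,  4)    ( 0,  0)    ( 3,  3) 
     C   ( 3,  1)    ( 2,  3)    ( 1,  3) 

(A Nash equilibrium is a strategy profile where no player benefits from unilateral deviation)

Nash equilibrium: (A, Y), (B, X), (C, Y)

Work:
Best responses:
  P1 vs X: payoffs [0, 3, 3] → best response B/C (payoff 3)
  P1 vs Y: payoffs [2, 0, 2] → best response A/C (payoff 2)
  P1 vs Z: payoffs [1, 3, 1] → best response B (payoff 3)
  P2 vs A: payoffs [4, 4, 4] → best response X/Y/Z (payoff 4)
  P2 vs B: payoffs [4, 0, 3] → best response X (payoff 4)
  P2 vs C: payoffs [1, 3, 3] → best response Y/Z (payoff 3)
Mutual best responses: (A,Y), (B,X), (C,Y) → Nash equilibria.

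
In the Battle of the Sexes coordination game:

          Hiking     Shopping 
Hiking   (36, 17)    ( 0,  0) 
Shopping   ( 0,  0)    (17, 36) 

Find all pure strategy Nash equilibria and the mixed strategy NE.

Pure NE: (Hiking, Hiking) and (Shopping, Shopping); Mixed NE: p = 0.6792, q = 0.3208

Work:
Check pure NE:
(Hiking, Hiking): (36, 17) - no unilateral deviation beneficial
(Shopping, Shopping): (17, 36) - no unilateral deviation beneficial
Mixed NE: P1 plays Hiking with p = 0.6792, P2 plays Hiking with q = 0.3208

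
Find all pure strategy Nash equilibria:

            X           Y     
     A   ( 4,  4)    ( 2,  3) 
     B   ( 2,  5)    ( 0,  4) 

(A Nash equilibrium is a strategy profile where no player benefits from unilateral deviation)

Nash equilibrium: (A, X)

Work:
Best responses:
  P1 vs X: payoffs [4, 2] → best response A (payoff 4)
  P1 vs Y: payoffs [2, 0] → best response A (payoff 2)
  P2 vs A: payoffs [4, 3] → best response X (payoff 4)
  P2 vs B: payoffs [5, 4] → best response X (payoff 5)
Mutual best responses: (A,X) → Nash equilibria.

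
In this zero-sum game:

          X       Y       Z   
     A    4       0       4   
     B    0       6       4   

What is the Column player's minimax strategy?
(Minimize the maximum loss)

Column should play X or Z (all achieve the minimum), value = 4

Work:
Column player minimizes Row's maximum payoff:
Column X: max payoff to Row = 4
Column Y: max payoff to Row = 6
Column Z: max payoff to Row = 4
Minimum is 4, achieved by columns X, Z (tied).
Each of X or Z is a minimax strategy.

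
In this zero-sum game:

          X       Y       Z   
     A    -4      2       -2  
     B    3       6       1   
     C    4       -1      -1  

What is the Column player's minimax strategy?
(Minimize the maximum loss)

Column should play Z, value = 1

Work:
Column player minimizes Row's maximum payoff:
Column X: max payoff to Row = 4
Column Y: max payoff to Row = 6
Column Z: max payoff to Row = 1
Minimum is 1, achieved by column Z.
Minimax strategy: Z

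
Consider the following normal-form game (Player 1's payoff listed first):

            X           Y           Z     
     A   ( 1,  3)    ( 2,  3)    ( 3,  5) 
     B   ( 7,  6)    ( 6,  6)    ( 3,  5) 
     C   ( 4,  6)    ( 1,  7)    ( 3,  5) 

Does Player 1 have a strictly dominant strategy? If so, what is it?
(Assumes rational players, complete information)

No strictly dominant strategy exists for Player 1

Work:
A strategy strictly dominates another if it gives a strictly higher payoff against every opponent action. Compare each pair of P1's strategies column-by-column:
  A vs B: [1 vs 7, 2 vs 6, 3 vs 3] → A does not strictly dominate B (column X: 1 ≤ 7)
  A vs C: [1 vs 4, 2 vs 1, 3 vs 3] → A does not strictly dominate C (column X: 1 ≤ 4)
  B vs A: [7 vs 1, 6 vs 2, 3 vs 3] → B does not strictly dominate A (column Z: 3 ≤ 3)
  B vs C: [7 vs 4, 6 vs 1, 3 vs 3] → B does not strictly dominate C (column Z: 3 ≤ 3)
  C vs A: [4 vs 1, 1 vs 2, 3 vs 3] → C does not strictly dominate A (column Y: 1 ≤ 2)
  C vs B: [4 vs 7, 1 vs 6, 3 vs 3] → C does not strictly dominate B (column X: 4 ≤ 7)
No single strategy strictly dominates all others → no strictly dominant strategy.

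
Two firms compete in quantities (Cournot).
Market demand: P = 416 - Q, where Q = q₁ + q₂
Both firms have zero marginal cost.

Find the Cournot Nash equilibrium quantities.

q₁* = q₂* = 138.67; P* = 138.67

Work:
Profit: π_i = P·q_i = (a - q_i - q_j)·q_i
FOC: ∂π_i/∂q_i = a - 2q_i - q_j = 0
Reaction function: q_i = (416 - q_j)/2
Symmetry: q* = 416/3 = 138.67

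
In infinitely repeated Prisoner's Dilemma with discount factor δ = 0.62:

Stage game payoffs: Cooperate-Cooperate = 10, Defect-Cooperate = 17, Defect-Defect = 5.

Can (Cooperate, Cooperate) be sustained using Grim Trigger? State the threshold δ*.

δ* = 0.5833; since δ = 0.62 ≥ 0.5833, cooperation can be sustained

Work:
For Grim Trigger:
Cooperate forever: 10/(1-δ)
Defect then punished: 17 + 5·δ/(1-δ)
Need: 10/(1-δ) ≥ 17 + 5·δ/(1-δ)
Solving: δ ≥ (T-R)/(T-P) = (17-10)/(17-5) = 0.5833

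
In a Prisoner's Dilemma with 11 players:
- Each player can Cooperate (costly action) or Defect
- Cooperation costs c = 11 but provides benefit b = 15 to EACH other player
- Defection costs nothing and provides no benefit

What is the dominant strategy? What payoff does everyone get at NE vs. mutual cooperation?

Dominant: Defect; NE payoff = 0; Coop payoff = 139

Work:
Defect dominates (saves cost c = 11, benefit to others is external)
NE: All defect → everyone gets 0
If all cooperate: each receives (10)×15 - 11 = 139
Social dilemma: 139 > 0 but NE gives 0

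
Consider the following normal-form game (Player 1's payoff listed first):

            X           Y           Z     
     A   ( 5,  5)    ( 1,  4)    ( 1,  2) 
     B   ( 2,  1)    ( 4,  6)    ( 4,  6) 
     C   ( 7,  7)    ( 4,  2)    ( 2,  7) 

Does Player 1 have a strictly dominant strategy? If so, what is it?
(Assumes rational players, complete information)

No strictly dominant strategy exists for Player 1

Work:
A strategy strictly dominates another if it gives a strictly higher payoff against every opponent action. Compare each pair of P1's strategies column-by-column:
  A vs B: [5 vs 2, 1 vs 4, 1 vs 4] → A does not strictly dominate B (column Y: 1 ≤ 4)
  A vs C: [5 vs 7, 1 vs 4, 1 vs 2] → A does not strictly dominate C (column X: 5 ≤ 7)
  B vs A: [2 vs 5, 4 vs 1, 4 vs 1] → B does not strictly dominate A (column X: 2 ≤ 5)
  B vs C: [2 vs 7, 4 vs 4, 4 vs 2] → B does not strictly dominate C (column X: 2 ≤ 7)
  C vs A: [7 vs 5, 4 vs 1, 2 vs 1] → C strictly dominates A
  C vs B: [7 vs 2, 4 vs 4, 2 vs 4] → C does not strictly dominate B (column Y: 4 ≤ 4)
No single strategy strictly dominates all others → no strictly dominant strategy.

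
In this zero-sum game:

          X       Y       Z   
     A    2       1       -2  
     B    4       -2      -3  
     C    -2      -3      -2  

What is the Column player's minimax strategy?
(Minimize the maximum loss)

Column should play Z, value = -2

Work:
Column player minimizes Row's maximum payoff:
Column X: max payoff to Row = 4
Column Y: max payoff to Row = 1
Column Z: max payoff to Row = -2
Minimum is -2, achieved by column Z.
Minimax strategy: Z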